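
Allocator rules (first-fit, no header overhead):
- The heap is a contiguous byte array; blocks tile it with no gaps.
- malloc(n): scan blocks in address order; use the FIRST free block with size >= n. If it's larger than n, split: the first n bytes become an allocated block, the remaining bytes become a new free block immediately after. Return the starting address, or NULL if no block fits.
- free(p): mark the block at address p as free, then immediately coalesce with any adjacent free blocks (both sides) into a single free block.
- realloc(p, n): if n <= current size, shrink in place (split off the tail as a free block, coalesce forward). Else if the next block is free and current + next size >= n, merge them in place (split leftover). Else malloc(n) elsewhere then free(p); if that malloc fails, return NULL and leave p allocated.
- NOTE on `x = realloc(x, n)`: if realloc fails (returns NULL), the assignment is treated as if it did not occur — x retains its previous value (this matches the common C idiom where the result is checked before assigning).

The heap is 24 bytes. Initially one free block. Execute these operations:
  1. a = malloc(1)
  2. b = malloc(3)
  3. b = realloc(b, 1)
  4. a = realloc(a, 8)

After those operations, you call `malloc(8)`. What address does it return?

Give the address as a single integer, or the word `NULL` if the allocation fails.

Answer: 10

Derivation:
Op 1: a = malloc(1) -> a = 0; heap: [0-0 ALLOC][1-23 FREE]
Op 2: b = malloc(3) -> b = 1; heap: [0-0 ALLOC][1-3 ALLOC][4-23 FREE]
Op 3: b = realloc(b, 1) -> b = 1; heap: [0-0 ALLOC][1-1 ALLOC][2-23 FREE]
Op 4: a = realloc(a, 8) -> a = 2; heap: [0-0 FREE][1-1 ALLOC][2-9 ALLOC][10-23 FREE]
malloc(8): first-fit scan over [0-0 FREE][1-1 ALLOC][2-9 ALLOC][10-23 FREE] -> 10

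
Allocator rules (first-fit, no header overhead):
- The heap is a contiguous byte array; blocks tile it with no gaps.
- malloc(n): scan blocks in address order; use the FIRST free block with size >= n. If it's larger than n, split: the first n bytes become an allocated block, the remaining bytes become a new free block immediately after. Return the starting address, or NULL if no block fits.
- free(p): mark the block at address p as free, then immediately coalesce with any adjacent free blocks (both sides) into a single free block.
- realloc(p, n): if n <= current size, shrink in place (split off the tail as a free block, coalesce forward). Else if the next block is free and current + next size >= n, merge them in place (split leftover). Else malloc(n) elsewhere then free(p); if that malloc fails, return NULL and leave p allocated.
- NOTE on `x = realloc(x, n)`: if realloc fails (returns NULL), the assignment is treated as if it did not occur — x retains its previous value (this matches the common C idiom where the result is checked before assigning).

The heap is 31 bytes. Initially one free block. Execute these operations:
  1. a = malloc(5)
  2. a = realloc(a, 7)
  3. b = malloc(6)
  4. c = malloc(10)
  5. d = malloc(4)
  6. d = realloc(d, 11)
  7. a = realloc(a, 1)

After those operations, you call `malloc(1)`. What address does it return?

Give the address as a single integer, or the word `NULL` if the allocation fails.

Op 1: a = malloc(5) -> a = 0; heap: [0-4 ALLOC][5-30 FREE]
Op 2: a = realloc(a, 7) -> a = 0; heap: [0-6 ALLOC][7-30 FREE]
Op 3: b = malloc(6) -> b = 7; heap: [0-6 ALLOC][7-12 ALLOC][13-30 FREE]
Op 4: c = malloc(10) -> c = 13; heap: [0-6 ALLOC][7-12 ALLOC][13-22 ALLOC][23-30 FREE]
Op 5: d = malloc(4) -> d = 23; heap: [0-6 ALLOC][7-12 ALLOC][13-22 ALLOC][23-26 ALLOC][27-30 FREE]
Op 6: d = realloc(d, 11) -> NULL (d unchanged); heap: [0-6 ALLOC][7-12 ALLOC][13-22 ALLOC][23-26 ALLOC][27-30 FREE]
Op 7: a = realloc(a, 1) -> a = 0; heap: [0-0 ALLOC][1-6 FREE][7-12 ALLOC][13-22 ALLOC][23-26 ALLOC][27-30 FREE]
malloc(1): first-fit scan over [0-0 ALLOC][1-6 FREE][7-12 ALLOC][13-22 ALLOC][23-26 ALLOC][27-30 FREE] -> 1

Answer: 1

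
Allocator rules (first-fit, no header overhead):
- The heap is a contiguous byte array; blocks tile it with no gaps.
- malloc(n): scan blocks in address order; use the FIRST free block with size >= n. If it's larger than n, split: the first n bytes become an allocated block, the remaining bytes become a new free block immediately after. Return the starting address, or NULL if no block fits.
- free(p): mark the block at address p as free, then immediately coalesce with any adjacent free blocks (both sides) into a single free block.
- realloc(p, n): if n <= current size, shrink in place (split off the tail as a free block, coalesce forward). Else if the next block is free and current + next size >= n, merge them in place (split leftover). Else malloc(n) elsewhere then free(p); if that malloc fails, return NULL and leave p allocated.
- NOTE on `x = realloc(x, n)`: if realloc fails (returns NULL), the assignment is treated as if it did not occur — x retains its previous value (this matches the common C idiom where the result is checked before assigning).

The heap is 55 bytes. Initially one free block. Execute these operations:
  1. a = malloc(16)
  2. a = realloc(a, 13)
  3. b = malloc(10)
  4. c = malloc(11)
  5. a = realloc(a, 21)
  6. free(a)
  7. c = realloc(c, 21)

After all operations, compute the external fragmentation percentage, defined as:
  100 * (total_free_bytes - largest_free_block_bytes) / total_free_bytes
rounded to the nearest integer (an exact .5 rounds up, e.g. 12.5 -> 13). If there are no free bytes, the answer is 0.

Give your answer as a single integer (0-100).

Op 1: a = malloc(16) -> a = 0; heap: [0-15 ALLOC][16-54 FREE]
Op 2: a = realloc(a, 13) -> a = 0; heap: [0-12 ALLOC][13-54 FREE]
Op 3: b = malloc(10) -> b = 13; heap: [0-12 ALLOC][13-22 ALLOC][23-54 FREE]
Op 4: c = malloc(11) -> c = 23; heap: [0-12 ALLOC][13-22 ALLOC][23-33 ALLOC][34-54 FREE]
Op 5: a = realloc(a, 21) -> a = 34; heap: [0-12 FREE][13-22 ALLOC][23-33 ALLOC][34-54 ALLOC]
Op 6: free(a) -> (freed a); heap: [0-12 FREE][13-22 ALLOC][23-33 ALLOC][34-54 FREE]
Op 7: c = realloc(c, 21) -> c = 23; heap: [0-12 FREE][13-22 ALLOC][23-43 ALLOC][44-54 FREE]
Free blocks: [13 11] total_free=24 largest=13 -> 100*(24-13)/24 = 1100/24 ≈ 45.833 -> rounds to 46

Answer: 46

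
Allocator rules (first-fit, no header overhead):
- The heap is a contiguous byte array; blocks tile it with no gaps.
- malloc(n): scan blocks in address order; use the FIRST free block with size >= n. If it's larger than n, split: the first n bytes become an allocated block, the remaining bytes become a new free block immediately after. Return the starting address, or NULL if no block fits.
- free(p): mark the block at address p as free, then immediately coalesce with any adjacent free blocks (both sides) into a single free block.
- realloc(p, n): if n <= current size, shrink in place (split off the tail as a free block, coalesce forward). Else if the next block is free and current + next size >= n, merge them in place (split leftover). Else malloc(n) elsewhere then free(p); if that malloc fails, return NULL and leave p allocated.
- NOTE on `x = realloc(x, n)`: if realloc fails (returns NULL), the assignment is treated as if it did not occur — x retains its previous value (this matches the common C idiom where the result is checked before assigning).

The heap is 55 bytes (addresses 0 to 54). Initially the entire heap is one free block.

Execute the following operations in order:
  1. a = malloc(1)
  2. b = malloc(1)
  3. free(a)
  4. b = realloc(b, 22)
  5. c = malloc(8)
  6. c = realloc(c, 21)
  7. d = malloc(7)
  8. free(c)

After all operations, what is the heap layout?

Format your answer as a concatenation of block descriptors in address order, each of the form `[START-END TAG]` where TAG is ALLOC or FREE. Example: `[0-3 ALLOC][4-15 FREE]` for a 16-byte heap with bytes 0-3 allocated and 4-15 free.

Answer: [0-0 FREE][1-22 ALLOC][23-43 FREE][44-50 ALLOC][51-54 FREE]

Derivation:
Op 1: a = malloc(1) -> a = 0; heap: [0-0 ALLOC][1-54 FREE]
Op 2: b = malloc(1) -> b = 1; heap: [0-0 ALLOC][1-1 ALLOC][2-54 FREE]
Op 3: free(a) -> (freed a); heap: [0-0 FREE][1-1 ALLOC][2-54 FREE]
Op 4: b = realloc(b, 22) -> b = 1; heap: [0-0 FREE][1-22 ALLOC][23-54 FREE]
Op 5: c = malloc(8) -> c = 23; heap: [0-0 FREE][1-22 ALLOC][23-30 ALLOC][31-54 FREE]
Op 6: c = realloc(c, 21) -> c = 23; heap: [0-0 FREE][1-22 ALLOC][23-43 ALLOC][44-54 FREE]
Op 7: d = malloc(7) -> d = 44; heap: [0-0 FREE][1-22 ALLOC][23-43 ALLOC][44-50 ALLOC][51-54 FREE]
Op 8: free(c) -> (freed c); heap: [0-0 FREE][1-22 ALLOC][23-43 FREE][44-50 ALLOC][51-54 FREE]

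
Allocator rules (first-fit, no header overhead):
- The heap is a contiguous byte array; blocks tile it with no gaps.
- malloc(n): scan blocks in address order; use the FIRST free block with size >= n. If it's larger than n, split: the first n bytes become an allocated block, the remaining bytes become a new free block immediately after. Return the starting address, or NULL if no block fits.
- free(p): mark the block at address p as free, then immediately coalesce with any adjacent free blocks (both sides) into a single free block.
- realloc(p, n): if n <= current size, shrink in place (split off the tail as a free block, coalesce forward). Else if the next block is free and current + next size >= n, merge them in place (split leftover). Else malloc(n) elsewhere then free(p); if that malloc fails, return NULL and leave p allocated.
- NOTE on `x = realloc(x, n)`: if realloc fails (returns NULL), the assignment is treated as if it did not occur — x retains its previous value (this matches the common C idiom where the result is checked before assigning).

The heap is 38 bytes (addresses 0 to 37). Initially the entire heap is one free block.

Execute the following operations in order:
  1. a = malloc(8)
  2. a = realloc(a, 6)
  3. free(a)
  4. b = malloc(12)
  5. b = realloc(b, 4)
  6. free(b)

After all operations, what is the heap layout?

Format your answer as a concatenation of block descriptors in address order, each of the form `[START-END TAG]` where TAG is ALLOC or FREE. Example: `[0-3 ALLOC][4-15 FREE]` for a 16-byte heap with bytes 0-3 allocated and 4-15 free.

Answer: [0-37 FREE]

Derivation:
Op 1: a = malloc(8) -> a = 0; heap: [0-7 ALLOC][8-37 FREE]
Op 2: a = realloc(a, 6) -> a = 0; heap: [0-5 ALLOC][6-37 FREE]
Op 3: free(a) -> (freed a); heap: [0-37 FREE]
Op 4: b = malloc(12) -> b = 0; heap: [0-11 ALLOC][12-37 FREE]
Op 5: b = realloc(b, 4) -> b = 0; heap: [0-3 ALLOC][4-37 FREE]
Op 6: free(b) -> (freed b); heap: [0-37 FREE]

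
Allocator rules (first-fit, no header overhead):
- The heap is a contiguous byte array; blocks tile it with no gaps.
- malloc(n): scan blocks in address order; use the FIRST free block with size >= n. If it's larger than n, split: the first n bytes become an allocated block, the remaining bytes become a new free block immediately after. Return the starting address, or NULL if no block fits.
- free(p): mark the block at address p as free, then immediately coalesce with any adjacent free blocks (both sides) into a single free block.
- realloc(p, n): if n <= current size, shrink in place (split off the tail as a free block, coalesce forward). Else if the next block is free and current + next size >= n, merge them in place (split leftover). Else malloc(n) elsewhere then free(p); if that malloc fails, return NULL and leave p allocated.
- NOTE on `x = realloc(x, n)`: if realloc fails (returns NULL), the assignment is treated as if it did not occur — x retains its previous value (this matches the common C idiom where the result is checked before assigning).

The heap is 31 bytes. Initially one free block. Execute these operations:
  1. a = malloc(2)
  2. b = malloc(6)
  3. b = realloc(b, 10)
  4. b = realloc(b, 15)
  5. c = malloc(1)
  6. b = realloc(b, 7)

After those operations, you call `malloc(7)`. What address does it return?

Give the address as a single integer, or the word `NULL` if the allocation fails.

Answer: 9

Derivation:
Op 1: a = malloc(2) -> a = 0; heap: [0-1 ALLOC][2-30 FREE]
Op 2: b = malloc(6) -> b = 2; heap: [0-1 ALLOC][2-7 ALLOC][8-30 FREE]
Op 3: b = realloc(b, 10) -> b = 2; heap: [0-1 ALLOC][2-11 ALLOC][12-30 FREE]
Op 4: b = realloc(b, 15) -> b = 2; heap: [0-1 ALLOC][2-16 ALLOC][17-30 FREE]
Op 5: c = malloc(1) -> c = 17; heap: [0-1 ALLOC][2-16 ALLOC][17-17 ALLOC][18-30 FREE]
Op 6: b = realloc(b, 7) -> b = 2; heap: [0-1 ALLOC][2-8 ALLOC][9-16 FREE][17-17 ALLOC][18-30 FREE]
malloc(7): first-fit scan over [0-1 ALLOC][2-8 ALLOC][9-16 FREE][17-17 ALLOC][18-30 FREE] -> 9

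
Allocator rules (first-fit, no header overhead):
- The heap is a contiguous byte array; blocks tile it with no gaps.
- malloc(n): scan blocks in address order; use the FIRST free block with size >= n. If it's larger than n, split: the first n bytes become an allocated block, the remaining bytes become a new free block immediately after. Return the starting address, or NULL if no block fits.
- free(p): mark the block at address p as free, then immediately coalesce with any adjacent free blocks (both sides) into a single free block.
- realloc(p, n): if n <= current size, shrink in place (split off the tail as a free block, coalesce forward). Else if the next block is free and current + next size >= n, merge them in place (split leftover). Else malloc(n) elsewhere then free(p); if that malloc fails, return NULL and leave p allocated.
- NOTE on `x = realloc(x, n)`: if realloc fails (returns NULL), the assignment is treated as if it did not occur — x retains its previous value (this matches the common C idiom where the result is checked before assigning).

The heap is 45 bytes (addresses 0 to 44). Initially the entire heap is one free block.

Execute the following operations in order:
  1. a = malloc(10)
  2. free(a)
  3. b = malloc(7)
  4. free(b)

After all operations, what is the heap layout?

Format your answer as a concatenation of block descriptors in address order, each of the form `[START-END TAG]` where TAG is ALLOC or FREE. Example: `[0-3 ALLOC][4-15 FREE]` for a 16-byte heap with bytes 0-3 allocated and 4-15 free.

Op 1: a = malloc(10) -> a = 0; heap: [0-9 ALLOC][10-44 FREE]
Op 2: free(a) -> (freed a); heap: [0-44 FREE]
Op 3: b = malloc(7) -> b = 0; heap: [0-6 ALLOC][7-44 FREE]
Op 4: free(b) -> (freed b); heap: [0-44 FREE]

Answer: [0-44 FREE]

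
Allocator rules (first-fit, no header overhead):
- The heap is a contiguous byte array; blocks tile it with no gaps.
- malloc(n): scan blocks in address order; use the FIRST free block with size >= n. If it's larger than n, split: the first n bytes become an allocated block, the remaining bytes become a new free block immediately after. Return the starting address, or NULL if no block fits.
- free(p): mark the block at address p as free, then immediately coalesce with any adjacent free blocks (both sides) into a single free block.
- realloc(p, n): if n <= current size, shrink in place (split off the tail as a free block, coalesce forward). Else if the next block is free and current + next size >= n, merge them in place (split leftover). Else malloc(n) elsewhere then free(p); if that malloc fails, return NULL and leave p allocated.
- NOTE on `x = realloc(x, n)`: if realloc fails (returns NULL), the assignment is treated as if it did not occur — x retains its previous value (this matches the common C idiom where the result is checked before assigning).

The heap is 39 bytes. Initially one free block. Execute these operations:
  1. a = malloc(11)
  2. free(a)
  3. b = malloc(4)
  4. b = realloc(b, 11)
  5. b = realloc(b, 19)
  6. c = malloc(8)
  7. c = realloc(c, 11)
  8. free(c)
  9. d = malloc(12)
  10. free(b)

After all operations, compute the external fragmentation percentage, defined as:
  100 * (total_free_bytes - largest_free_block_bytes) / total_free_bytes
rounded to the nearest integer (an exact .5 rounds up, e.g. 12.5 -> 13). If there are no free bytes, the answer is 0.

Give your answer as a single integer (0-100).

Op 1: a = malloc(11) -> a = 0; heap: [0-10 ALLOC][11-38 FREE]
Op 2: free(a) -> (freed a); heap: [0-38 FREE]
Op 3: b = malloc(4) -> b = 0; heap: [0-3 ALLOC][4-38 FREE]
Op 4: b = realloc(b, 11) -> b = 0; heap: [0-10 ALLOC][11-38 FREE]
Op 5: b = realloc(b, 19) -> b = 0; heap: [0-18 ALLOC][19-38 FREE]
Op 6: c = malloc(8) -> c = 19; heap: [0-18 ALLOC][19-26 ALLOC][27-38 FREE]
Op 7: c = realloc(c, 11) -> c = 19; heap: [0-18 ALLOC][19-29 ALLOC][30-38 FREE]
Op 8: free(c) -> (freed c); heap: [0-18 ALLOC][19-38 FREE]
Op 9: d = malloc(12) -> d = 19; heap: [0-18 ALLOC][19-30 ALLOC][31-38 FREE]
Op 10: free(b) -> (freed b); heap: [0-18 FREE][19-30 ALLOC][31-38 FREE]
Free blocks: [19 8] total_free=27 largest=19 -> 100*(27-19)/27 = 800/27 ≈ 29.630 -> rounds to 30

Answer: 30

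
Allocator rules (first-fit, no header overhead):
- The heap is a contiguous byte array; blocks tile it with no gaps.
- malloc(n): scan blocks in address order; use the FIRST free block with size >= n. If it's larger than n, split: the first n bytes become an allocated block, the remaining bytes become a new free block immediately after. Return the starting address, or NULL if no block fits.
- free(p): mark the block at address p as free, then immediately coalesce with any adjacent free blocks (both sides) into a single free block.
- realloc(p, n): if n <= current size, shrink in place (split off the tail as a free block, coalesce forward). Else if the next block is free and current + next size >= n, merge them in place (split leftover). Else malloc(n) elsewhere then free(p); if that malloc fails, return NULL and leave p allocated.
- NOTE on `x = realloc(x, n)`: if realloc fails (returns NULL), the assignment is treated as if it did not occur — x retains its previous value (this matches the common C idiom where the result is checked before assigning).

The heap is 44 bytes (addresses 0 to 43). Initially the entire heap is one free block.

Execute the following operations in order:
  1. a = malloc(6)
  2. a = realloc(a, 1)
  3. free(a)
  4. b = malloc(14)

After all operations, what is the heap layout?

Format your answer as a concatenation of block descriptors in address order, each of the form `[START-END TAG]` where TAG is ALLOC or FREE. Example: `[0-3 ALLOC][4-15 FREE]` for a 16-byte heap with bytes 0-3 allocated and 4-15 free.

Op 1: a = malloc(6) -> a = 0; heap: [0-5 ALLOC][6-43 FREE]
Op 2: a = realloc(a, 1) -> a = 0; heap: [0-0 ALLOC][1-43 FREE]
Op 3: free(a) -> (freed a); heap: [0-43 FREE]
Op 4: b = malloc(14) -> b = 0; heap: [0-13 ALLOC][14-43 FREE]

Answer: [0-13 ALLOC][14-43 FREE]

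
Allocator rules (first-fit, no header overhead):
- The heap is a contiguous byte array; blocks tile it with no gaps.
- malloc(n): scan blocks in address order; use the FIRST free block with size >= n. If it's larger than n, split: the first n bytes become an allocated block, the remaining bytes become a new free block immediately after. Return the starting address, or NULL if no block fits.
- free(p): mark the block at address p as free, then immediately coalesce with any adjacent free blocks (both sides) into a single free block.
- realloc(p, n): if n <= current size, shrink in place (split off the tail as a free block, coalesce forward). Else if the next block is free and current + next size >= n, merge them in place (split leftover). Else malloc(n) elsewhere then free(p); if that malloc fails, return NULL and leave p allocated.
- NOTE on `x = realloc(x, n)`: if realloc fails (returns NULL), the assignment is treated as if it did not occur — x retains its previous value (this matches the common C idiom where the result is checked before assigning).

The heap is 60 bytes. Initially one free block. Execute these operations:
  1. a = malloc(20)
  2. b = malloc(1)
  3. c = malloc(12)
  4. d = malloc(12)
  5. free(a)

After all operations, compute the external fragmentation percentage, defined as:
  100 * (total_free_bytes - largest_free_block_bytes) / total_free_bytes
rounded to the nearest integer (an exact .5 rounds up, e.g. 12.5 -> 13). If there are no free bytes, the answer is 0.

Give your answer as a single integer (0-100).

Answer: 43

Derivation:
Op 1: a = malloc(20) -> a = 0; heap: [0-19 ALLOC][20-59 FREE]
Op 2: b = malloc(1) -> b = 20; heap: [0-19 ALLOC][20-20 ALLOC][21-59 FREE]
Op 3: c = malloc(12) -> c = 21; heap: [0-19 ALLOC][20-20 ALLOC][21-32 ALLOC][33-59 FREE]
Op 4: d = malloc(12) -> d = 33; heap: [0-19 ALLOC][20-20 ALLOC][21-32 ALLOC][33-44 ALLOC][45-59 FREE]
Op 5: free(a) -> (freed a); heap: [0-19 FREE][20-20 ALLOC][21-32 ALLOC][33-44 ALLOC][45-59 FREE]
Free blocks: [20 15] total_free=35 largest=20 -> 100*(35-20)/35 = 1500/35 ≈ 42.857 -> rounds to 43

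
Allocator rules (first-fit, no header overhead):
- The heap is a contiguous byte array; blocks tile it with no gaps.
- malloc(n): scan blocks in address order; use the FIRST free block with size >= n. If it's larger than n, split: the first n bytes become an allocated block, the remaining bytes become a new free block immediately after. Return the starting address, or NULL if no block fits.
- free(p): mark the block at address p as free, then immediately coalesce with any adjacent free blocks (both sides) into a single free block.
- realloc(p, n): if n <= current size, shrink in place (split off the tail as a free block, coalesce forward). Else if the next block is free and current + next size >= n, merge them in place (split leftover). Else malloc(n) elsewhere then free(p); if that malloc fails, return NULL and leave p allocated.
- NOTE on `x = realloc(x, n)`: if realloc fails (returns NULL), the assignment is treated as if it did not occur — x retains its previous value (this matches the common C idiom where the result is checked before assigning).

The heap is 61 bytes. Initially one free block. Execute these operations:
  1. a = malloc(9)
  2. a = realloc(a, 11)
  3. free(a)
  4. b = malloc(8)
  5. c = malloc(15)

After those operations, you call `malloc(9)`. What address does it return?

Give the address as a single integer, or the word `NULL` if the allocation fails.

Answer: 23

Derivation:
Op 1: a = malloc(9) -> a = 0; heap: [0-8 ALLOC][9-60 FREE]
Op 2: a = realloc(a, 11) -> a = 0; heap: [0-10 ALLOC][11-60 FREE]
Op 3: free(a) -> (freed a); heap: [0-60 FREE]
Op 4: b = malloc(8) -> b = 0; heap: [0-7 ALLOC][8-60 FREE]
Op 5: c = malloc(15) -> c = 8; heap: [0-7 ALLOC][8-22 ALLOC][23-60 FREE]
malloc(9): first-fit scan over [0-7 ALLOC][8-22 ALLOC][23-60 FREE] -> 23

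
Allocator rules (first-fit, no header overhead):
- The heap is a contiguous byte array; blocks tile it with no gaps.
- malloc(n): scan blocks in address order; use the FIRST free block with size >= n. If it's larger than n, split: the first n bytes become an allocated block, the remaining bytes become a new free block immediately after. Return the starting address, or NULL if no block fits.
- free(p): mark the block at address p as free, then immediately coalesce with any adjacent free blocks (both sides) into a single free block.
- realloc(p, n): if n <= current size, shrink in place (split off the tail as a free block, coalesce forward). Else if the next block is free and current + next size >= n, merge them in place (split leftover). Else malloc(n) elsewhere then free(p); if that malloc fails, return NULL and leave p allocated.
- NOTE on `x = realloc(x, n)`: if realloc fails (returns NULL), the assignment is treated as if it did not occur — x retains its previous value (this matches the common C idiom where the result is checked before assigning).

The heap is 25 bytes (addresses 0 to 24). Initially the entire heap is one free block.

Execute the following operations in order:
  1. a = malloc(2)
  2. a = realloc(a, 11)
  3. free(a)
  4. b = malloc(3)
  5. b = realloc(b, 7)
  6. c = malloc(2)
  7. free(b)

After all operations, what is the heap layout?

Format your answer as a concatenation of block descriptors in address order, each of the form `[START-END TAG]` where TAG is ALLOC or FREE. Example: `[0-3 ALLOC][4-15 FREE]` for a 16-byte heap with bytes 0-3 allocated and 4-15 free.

Op 1: a = malloc(2) -> a = 0; heap: [0-1 ALLOC][2-24 FREE]
Op 2: a = realloc(a, 11) -> a = 0; heap: [0-10 ALLOC][11-24 FREE]
Op 3: free(a) -> (freed a); heap: [0-24 FREE]
Op 4: b = malloc(3) -> b = 0; heap: [0-2 ALLOC][3-24 FREE]
Op 5: b = realloc(b, 7) -> b = 0; heap: [0-6 ALLOC][7-24 FREE]
Op 6: c = malloc(2) -> c = 7; heap: [0-6 ALLOC][7-8 ALLOC][9-24 FREE]
Op 7: free(b) -> (freed b); heap: [0-6 FREE][7-8 ALLOC][9-24 FREE]

Answer: [0-6 FREE][7-8 ALLOC][9-24 FREE]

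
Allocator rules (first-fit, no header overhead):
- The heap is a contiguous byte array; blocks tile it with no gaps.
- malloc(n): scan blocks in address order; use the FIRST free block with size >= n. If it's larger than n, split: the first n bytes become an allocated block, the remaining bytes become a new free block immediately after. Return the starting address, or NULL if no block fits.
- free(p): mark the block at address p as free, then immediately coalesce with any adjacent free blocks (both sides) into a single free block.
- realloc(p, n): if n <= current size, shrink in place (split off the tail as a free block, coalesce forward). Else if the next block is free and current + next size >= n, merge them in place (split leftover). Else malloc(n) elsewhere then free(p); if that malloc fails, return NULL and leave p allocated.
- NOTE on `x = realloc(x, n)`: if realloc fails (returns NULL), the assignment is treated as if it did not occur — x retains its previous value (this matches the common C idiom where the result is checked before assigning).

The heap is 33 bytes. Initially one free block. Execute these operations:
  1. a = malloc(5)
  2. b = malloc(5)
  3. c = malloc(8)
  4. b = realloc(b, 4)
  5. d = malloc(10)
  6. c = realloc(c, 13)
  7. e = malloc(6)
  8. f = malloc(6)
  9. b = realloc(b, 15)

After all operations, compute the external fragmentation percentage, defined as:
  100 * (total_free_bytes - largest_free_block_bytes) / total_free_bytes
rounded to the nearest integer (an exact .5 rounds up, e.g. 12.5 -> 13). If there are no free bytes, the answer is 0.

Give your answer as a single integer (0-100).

Answer: 17

Derivation:
Op 1: a = malloc(5) -> a = 0; heap: [0-4 ALLOC][5-32 FREE]
Op 2: b = malloc(5) -> b = 5; heap: [0-4 ALLOC][5-9 ALLOC][10-32 FREE]
Op 3: c = malloc(8) -> c = 10; heap: [0-4 ALLOC][5-9 ALLOC][10-17 ALLOC][18-32 FREE]
Op 4: b = realloc(b, 4) -> b = 5; heap: [0-4 ALLOC][5-8 ALLOC][9-9 FREE][10-17 ALLOC][18-32 FREE]
Op 5: d = malloc(10) -> d = 18; heap: [0-4 ALLOC][5-8 ALLOC][9-9 FREE][10-17 ALLOC][18-27 ALLOC][28-32 FREE]
Op 6: c = realloc(c, 13) -> NULL (c unchanged); heap: [0-4 ALLOC][5-8 ALLOC][9-9 FREE][10-17 ALLOC][18-27 ALLOC][28-32 FREE]
Op 7: e = malloc(6) -> e = NULL; heap: [0-4 ALLOC][5-8 ALLOC][9-9 FREE][10-17 ALLOC][18-27 ALLOC][28-32 FREE]
Op 8: f = malloc(6) -> f = NULL; heap: [0-4 ALLOC][5-8 ALLOC][9-9 FREE][10-17 ALLOC][18-27 ALLOC][28-32 FREE]
Op 9: b = realloc(b, 15) -> NULL (b unchanged); heap: [0-4 ALLOC][5-8 ALLOC][9-9 FREE][10-17 ALLOC][18-27 ALLOC][28-32 FREE]
Free blocks: [1 5] total_free=6 largest=5 -> 100*(6-5)/6 = 100/6 ≈ 16.667 -> rounds to 17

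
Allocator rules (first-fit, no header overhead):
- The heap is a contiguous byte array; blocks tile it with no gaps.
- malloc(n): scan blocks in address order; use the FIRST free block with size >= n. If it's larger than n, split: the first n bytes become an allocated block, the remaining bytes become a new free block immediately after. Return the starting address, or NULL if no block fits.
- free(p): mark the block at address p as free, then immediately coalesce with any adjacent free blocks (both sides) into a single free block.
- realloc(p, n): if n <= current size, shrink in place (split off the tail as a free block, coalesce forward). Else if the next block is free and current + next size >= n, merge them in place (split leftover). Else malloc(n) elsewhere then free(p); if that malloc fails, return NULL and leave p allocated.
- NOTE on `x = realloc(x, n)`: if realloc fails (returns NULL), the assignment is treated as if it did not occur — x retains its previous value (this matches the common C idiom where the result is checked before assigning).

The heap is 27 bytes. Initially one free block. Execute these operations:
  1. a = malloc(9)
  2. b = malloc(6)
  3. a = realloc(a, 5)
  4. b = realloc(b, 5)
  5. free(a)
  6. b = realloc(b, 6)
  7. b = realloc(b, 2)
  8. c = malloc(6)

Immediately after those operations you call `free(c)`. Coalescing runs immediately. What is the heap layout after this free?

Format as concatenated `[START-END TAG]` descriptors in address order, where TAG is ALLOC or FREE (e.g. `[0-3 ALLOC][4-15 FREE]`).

Op 1: a = malloc(9) -> a = 0; heap: [0-8 ALLOC][9-26 FREE]
Op 2: b = malloc(6) -> b = 9; heap: [0-8 ALLOC][9-14 ALLOC][15-26 FREE]
Op 3: a = realloc(a, 5) -> a = 0; heap: [0-4 ALLOC][5-8 FREE][9-14 ALLOC][15-26 FREE]
Op 4: b = realloc(b, 5) -> b = 9; heap: [0-4 ALLOC][5-8 FREE][9-13 ALLOC][14-26 FREE]
Op 5: free(a) -> (freed a); heap: [0-8 FREE][9-13 ALLOC][14-26 FREE]
Op 6: b = realloc(b, 6) -> b = 9; heap: [0-8 FREE][9-14 ALLOC][15-26 FREE]
Op 7: b = realloc(b, 2) -> b = 9; heap: [0-8 FREE][9-10 ALLOC][11-26 FREE]
Op 8: c = malloc(6) -> c = 0; heap: [0-5 ALLOC][6-8 FREE][9-10 ALLOC][11-26 FREE]
free(c): c = 0 -> block [0-5 ALLOC]; mark free, coalesce with adjacent free neighbors -> [0-8 FREE][9-10 ALLOC][11-26 FREE]

Answer: [0-8 FREE][9-10 ALLOC][11-26 FREE]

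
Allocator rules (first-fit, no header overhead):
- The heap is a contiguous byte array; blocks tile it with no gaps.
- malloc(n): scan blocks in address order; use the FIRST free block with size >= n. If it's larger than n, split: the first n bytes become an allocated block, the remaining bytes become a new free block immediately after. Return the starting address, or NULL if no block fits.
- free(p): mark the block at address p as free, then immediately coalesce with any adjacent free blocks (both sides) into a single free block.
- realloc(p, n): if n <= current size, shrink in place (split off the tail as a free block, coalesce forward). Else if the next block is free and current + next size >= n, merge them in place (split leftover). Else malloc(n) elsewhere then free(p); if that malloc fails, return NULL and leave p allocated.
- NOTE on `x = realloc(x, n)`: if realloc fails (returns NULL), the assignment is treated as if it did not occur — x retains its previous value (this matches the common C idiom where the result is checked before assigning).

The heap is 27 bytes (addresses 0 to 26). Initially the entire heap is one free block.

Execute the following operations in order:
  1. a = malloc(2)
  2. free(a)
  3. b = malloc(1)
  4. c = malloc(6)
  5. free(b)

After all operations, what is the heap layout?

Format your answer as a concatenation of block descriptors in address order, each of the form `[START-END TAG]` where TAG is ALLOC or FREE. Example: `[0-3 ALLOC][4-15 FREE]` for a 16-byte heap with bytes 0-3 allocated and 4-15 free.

Op 1: a = malloc(2) -> a = 0; heap: [0-1 ALLOC][2-26 FREE]
Op 2: free(a) -> (freed a); heap: [0-26 FREE]
Op 3: b = malloc(1) -> b = 0; heap: [0-0 ALLOC][1-26 FREE]
Op 4: c = malloc(6) -> c = 1; heap: [0-0 ALLOC][1-6 ALLOC][7-26 FREE]
Op 5: free(b) -> (freed b); heap: [0-0 FREE][1-6 ALLOC][7-26 FREE]

Answer: [0-0 FREE][1-6 ALLOC][7-26 FREE]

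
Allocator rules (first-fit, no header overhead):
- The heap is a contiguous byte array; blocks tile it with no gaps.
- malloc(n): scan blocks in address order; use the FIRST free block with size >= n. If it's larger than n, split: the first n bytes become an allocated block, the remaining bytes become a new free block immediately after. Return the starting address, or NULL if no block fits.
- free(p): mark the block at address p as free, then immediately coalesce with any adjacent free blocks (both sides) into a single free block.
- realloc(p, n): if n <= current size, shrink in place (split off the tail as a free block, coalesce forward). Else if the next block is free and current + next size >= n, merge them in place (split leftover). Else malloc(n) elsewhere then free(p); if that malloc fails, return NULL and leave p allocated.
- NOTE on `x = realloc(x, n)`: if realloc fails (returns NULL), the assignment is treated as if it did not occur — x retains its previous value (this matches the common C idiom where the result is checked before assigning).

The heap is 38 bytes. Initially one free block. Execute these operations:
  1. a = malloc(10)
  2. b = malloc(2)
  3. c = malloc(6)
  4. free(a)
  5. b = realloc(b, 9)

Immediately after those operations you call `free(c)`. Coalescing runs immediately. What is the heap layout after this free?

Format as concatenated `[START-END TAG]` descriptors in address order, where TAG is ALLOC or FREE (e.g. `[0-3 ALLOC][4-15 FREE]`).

Op 1: a = malloc(10) -> a = 0; heap: [0-9 ALLOC][10-37 FREE]
Op 2: b = malloc(2) -> b = 10; heap: [0-9 ALLOC][10-11 ALLOC][12-37 FREE]
Op 3: c = malloc(6) -> c = 12; heap: [0-9 ALLOC][10-11 ALLOC][12-17 ALLOC][18-37 FREE]
Op 4: free(a) -> (freed a); heap: [0-9 FREE][10-11 ALLOC][12-17 ALLOC][18-37 FREE]
Op 5: b = realloc(b, 9) -> b = 0; heap: [0-8 ALLOC][9-11 FREE][12-17 ALLOC][18-37 FREE]
free(c): c = 12 -> block [12-17 ALLOC]; mark free, coalesce with adjacent free neighbors -> [0-8 ALLOC][9-37 FREE]

Answer: [0-8 ALLOC][9-37 FREE]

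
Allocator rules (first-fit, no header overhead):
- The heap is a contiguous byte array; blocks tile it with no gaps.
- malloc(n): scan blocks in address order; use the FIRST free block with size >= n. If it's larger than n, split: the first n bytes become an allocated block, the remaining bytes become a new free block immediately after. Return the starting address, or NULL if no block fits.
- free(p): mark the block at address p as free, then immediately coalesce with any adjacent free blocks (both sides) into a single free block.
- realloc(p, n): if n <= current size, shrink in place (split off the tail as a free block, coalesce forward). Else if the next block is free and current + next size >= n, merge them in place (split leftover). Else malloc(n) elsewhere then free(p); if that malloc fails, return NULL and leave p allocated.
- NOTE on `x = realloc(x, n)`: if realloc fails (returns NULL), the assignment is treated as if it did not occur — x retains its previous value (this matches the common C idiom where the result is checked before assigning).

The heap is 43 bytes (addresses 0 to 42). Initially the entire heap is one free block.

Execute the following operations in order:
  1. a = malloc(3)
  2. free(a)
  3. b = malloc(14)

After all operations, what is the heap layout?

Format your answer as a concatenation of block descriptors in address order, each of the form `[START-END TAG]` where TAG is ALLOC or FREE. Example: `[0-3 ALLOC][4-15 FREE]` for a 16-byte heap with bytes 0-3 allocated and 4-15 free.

Op 1: a = malloc(3) -> a = 0; heap: [0-2 ALLOC][3-42 FREE]
Op 2: free(a) -> (freed a); heap: [0-42 FREE]
Op 3: b = malloc(14) -> b = 0; heap: [0-13 ALLOC][14-42 FREE]

Answer: [0-13 ALLOC][14-42 FREE]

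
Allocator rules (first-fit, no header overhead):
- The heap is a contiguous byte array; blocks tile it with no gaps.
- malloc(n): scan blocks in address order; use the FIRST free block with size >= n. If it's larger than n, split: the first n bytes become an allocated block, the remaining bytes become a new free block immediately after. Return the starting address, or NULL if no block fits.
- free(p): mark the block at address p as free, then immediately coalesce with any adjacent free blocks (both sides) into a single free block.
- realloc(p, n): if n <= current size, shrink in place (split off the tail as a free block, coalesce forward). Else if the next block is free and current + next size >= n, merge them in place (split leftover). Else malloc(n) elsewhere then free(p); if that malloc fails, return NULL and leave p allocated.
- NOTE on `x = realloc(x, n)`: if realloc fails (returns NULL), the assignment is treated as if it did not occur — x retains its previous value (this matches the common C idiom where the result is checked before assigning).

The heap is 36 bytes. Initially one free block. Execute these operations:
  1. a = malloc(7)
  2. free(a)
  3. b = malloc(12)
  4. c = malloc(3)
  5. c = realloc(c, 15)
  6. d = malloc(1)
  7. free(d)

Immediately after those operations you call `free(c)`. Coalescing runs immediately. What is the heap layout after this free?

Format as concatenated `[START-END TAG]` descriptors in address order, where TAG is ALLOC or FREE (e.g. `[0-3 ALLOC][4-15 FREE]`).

Answer: [0-11 ALLOC][12-35 FREE]

Derivation:
Op 1: a = malloc(7) -> a = 0; heap: [0-6 ALLOC][7-35 FREE]
Op 2: free(a) -> (freed a); heap: [0-35 FREE]
Op 3: b = malloc(12) -> b = 0; heap: [0-11 ALLOC][12-35 FREE]
Op 4: c = malloc(3) -> c = 12; heap: [0-11 ALLOC][12-14 ALLOC][15-35 FREE]
Op 5: c = realloc(c, 15) -> c = 12; heap: [0-11 ALLOC][12-26 ALLOC][27-35 FREE]
Op 6: d = malloc(1) -> d = 27; heap: [0-11 ALLOC][12-26 ALLOC][27-27 ALLOC][28-35 FREE]
Op 7: free(d) -> (freed d); heap: [0-11 ALLOC][12-26 ALLOC][27-35 FREE]
free(c): c = 12 -> block [12-26 ALLOC]; mark free, coalesce with adjacent free neighbors -> [0-11 ALLOC][12-35 FREE]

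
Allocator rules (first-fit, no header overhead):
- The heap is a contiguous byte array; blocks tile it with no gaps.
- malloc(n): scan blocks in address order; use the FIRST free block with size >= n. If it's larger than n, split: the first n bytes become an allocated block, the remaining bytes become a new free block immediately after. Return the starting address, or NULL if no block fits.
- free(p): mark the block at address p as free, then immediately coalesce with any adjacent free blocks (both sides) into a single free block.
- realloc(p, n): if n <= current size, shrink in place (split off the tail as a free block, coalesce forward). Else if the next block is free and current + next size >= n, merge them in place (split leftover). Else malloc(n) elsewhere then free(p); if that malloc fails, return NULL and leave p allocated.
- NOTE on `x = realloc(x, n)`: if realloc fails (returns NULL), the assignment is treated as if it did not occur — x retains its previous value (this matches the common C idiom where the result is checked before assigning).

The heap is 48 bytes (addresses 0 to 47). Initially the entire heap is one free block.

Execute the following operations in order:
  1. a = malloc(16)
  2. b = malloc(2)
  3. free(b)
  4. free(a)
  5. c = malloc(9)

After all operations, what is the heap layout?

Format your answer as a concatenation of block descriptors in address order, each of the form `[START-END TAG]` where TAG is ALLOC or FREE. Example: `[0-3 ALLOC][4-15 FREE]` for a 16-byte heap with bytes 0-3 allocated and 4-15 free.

Answer: [0-8 ALLOC][9-47 FREE]

Derivation:
Op 1: a = malloc(16) -> a = 0; heap: [0-15 ALLOC][16-47 FREE]
Op 2: b = malloc(2) -> b = 16; heap: [0-15 ALLOC][16-17 ALLOC][18-47 FREE]
Op 3: free(b) -> (freed b); heap: [0-15 ALLOC][16-47 FREE]
Op 4: free(a) -> (freed a); heap: [0-47 FREE]
Op 5: c = malloc(9) -> c = 0; heap: [0-8 ALLOC][9-47 FREE]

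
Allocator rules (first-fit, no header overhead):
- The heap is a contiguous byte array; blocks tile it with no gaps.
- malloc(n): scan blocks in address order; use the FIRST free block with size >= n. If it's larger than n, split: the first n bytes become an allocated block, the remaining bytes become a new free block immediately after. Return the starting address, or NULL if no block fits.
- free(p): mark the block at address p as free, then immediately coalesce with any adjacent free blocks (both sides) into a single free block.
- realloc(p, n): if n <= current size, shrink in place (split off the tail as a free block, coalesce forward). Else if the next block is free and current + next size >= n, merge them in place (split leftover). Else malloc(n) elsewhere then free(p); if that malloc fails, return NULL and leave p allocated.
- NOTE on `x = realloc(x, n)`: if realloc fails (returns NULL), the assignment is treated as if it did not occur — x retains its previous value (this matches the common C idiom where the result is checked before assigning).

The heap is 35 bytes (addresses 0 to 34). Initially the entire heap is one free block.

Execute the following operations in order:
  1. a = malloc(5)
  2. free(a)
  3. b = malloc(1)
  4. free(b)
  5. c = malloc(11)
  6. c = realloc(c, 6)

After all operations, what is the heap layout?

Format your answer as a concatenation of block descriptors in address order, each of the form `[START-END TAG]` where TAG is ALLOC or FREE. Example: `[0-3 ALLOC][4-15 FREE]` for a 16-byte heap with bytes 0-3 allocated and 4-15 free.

Answer: [0-5 ALLOC][6-34 FREE]

Derivation:
Op 1: a = malloc(5) -> a = 0; heap: [0-4 ALLOC][5-34 FREE]
Op 2: free(a) -> (freed a); heap: [0-34 FREE]
Op 3: b = malloc(1) -> b = 0; heap: [0-0 ALLOC][1-34 FREE]
Op 4: free(b) -> (freed b); heap: [0-34 FREE]
Op 5: c = malloc(11) -> c = 0; heap: [0-10 ALLOC][11-34 FREE]
Op 6: c = realloc(c, 6) -> c = 0; heap: [0-5 ALLOC][6-34 FREE]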